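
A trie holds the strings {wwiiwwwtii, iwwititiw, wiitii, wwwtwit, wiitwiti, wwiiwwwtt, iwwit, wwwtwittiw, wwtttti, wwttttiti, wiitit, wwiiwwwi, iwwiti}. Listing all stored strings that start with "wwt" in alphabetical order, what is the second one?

Words with prefix "wwt", in lexicographic order: "wwtttti", "wwttttiti"
Position 2: wwttttiti

wwttttiti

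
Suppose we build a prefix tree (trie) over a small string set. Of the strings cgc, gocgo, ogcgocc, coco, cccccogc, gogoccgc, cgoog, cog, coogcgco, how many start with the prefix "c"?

Filter for entries beginning with "c":
Matches: "cccccogc", "cgc", "cgoog", "coco", "cog", "coogcgco"
Count: 6

6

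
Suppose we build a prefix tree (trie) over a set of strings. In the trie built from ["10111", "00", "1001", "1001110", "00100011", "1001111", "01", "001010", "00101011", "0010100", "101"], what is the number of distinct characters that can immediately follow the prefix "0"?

The children of the "0" node are the distinct next characters among strings starting with "0".
Characters that immediately follow "0" among the stored strings: {0, 1}.
That node has 2 child edges.

2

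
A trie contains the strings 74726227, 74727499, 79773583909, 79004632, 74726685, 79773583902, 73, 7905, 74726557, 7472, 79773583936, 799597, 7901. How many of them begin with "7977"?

3

Filter for entries beginning with "7977":
Words under "7977": 79773583902, 79773583909, 79773583936
Count: 3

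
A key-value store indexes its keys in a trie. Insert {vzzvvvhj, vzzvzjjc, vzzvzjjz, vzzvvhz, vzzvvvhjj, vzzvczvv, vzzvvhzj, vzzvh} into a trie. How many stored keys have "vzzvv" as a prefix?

4

Traverse to the node for "vzzvv", then collect every word in that subtree.
Matches: "vzzvvhz", "vzzvvhzj", "vzzvvvhj", "vzzvvvhjj"
Count: 4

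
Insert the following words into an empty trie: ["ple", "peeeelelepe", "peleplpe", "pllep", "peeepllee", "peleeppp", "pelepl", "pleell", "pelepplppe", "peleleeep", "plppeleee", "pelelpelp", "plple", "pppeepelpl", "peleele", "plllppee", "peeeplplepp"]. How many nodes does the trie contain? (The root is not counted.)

78

For each word, the new-node count is its length minus the longest prefix already in the trie:
  "ple" → 3 new (p, l, e)
  "peeeelelepe" → prefix "p" already present; 10 new (e, e, e, e, l, e, l, e, p, e)
  "peleplpe" → prefix "pe" already present; 6 new (l, e, p, l, p, e)
  "pllep" → prefix "pl" already present; 3 new (l, e, p)
  "peeepllee" → prefix "peee" already present; 5 new (p, l, l, e, e)
  "peleeppp" → prefix "pele" already present; 4 new (e, p, p, p)
  "pelepl" → prefix "pelepl" already present; 0 new (none)
  "pleell" → prefix "ple" already present; 3 new (e, l, l)
  "pelepplppe" → prefix "pelep" already present; 5 new (p, l, p, p, e)
  "peleleeep" → prefix "pele" already present; 5 new (l, e, e, e, p)
  "plppeleee" → prefix "pl" already present; 7 new (p, p, e, l, e, e, e)
  "pelelpelp" → prefix "pelel" already present; 4 new (p, e, l, p)
  "plple" → prefix "plp" already present; 2 new (l, e)
  "pppeepelpl" → prefix "p" already present; 9 new (p, p, e, e, p, e, l, p, l)
  "peleele" → prefix "pelee" already present; 2 new (l, e)
  "plllppee" → prefix "pll" already present; 5 new (l, p, p, e, e)
  "peeeplplepp" → prefix "peeepl" already present; 5 new (p, l, e, p, p)
Total nodes = 3 + 10 + 6 + 3 + 5 + 4 + 0 + 3 + 5 + 5 + 7 + 4 + 2 + 9 + 2 + 5 + 5 = 78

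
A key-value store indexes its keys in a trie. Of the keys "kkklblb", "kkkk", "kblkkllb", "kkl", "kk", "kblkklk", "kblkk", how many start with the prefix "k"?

7

Traverse to the node for "k", then collect every word in that subtree.
Words under "k": kblkk, kblkklk, kblkkllb, kk, kkkk, kkklblb, kkl
Count: 7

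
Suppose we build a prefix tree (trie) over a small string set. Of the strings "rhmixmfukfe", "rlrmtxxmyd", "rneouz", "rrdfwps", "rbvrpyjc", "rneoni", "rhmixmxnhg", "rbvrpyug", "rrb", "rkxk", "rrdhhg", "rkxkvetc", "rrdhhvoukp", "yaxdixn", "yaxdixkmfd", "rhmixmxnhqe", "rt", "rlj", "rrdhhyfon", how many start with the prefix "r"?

Walk to "r"; the words in its subtree are exactly those with that prefix.
Words under "r": rbvrpyjc, rbvrpyug, rhmixmfukfe, rhmixmxnhg, rhmixmxnhqe, rkxk, rkxkvetc, rlj, rlrmtxxmyd, rneoni, rneouz, rrb, rrdfwps, rrdhhg, rrdhhvoukp, rrdhhyfon, rt
Count: 17

17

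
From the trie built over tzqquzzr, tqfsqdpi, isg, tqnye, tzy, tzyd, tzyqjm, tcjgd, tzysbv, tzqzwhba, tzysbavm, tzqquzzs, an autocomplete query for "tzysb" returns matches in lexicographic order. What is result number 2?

tzysbv

Words with prefix "tzysb", in lexicographic order: "tzysbavm", "tzysbv"
Position 2: tzysbv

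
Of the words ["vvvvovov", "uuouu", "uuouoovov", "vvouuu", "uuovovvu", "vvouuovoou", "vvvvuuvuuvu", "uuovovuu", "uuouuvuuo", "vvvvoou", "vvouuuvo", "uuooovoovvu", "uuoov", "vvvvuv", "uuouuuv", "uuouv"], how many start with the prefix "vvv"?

4

Walk to "vvv"; the words in its subtree are exactly those with that prefix.
Matches: "vvvvoou", "vvvvovov", "vvvvuuvuuvu", "vvvvuv"
Count: 4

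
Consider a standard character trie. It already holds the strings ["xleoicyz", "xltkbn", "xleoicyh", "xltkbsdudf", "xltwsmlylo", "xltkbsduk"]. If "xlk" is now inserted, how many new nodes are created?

Walking "xlk" from the root, the first 2 characters ("xl") follow existing edges; "k" is the first miss.
So 3 − 2 = 1 new nodes.

1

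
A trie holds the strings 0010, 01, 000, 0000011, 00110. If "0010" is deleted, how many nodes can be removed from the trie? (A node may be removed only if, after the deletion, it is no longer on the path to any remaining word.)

1

After clearing the end-marker at "0010", prune upward until reaching a node still needed by another word.
The suffix "0" (1 node) is used only by "0010"; the node for "001" still has the child "1", so pruning stops there.
Nodes removed: 1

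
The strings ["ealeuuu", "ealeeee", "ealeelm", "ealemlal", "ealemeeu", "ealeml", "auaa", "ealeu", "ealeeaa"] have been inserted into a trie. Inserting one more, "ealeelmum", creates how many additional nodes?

"ealeelm" is already a path in the trie; the remaining "um" must be added.
Each of the 2 remaining characters creates one node.

2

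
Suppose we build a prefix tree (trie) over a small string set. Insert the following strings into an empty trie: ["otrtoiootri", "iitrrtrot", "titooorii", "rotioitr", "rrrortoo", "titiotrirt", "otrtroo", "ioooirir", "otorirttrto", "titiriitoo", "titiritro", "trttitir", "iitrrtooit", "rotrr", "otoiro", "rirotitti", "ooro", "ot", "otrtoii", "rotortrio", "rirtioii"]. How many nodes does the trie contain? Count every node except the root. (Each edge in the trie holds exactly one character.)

Trace insertions, counting only characters that open a new branch:
  "otrtoiootri" → 11 new (o, t, r, t, o, i, o, o, t, r, i)
  "iitrrtrot" → 9 new (i, i, t, r, r, t, r, o, t)
  "titooorii" → 9 new (t, i, t, o, o, o, r, i, i)
  "rotioitr" → 8 new (r, o, t, i, o, i, t, r)
  "rrrortoo" → prefix "r" already present; 7 new (r, r, o, r, t, o, o)
  "titiotrirt" → prefix "tit" already present; 7 new (i, o, t, r, i, r, t)
  "otrtroo" → prefix "otrt" already present; 3 new (r, o, o)
  "ioooirir" → prefix "i" already present; 7 new (o, o, o, i, r, i, r)
  "otorirttrto" → prefix "ot" already present; 9 new (o, r, i, r, t, t, r, t, o)
  "titiriitoo" → prefix "titi" already present; 6 new (r, i, i, t, o, o)
  "titiritro" → prefix "titiri" already present; 3 new (t, r, o)
  "trttitir" → prefix "t" already present; 7 new (r, t, t, i, t, i, r)
  "iitrrtooit" → prefix "iitrrt" already present; 4 new (o, o, i, t)
  "rotrr" → prefix "rot" already present; 2 new (r, r)
  "otoiro" → prefix "oto" already present; 3 new (i, r, o)
  "rirotitti" → prefix "r" already present; 8 new (i, r, o, t, i, t, t, i)
  "ooro" → prefix "o" already present; 3 new (o, r, o)
  "ot" → prefix "ot" already present; 0 new (none)
  "otrtoii" → prefix "otrtoi" already present; 1 new (i)
  "rotortrio" → prefix "rot" already present; 6 new (o, r, t, r, i, o)
  "rirtioii" → prefix "rir" already present; 5 new (t, i, o, i, i)
Total nodes = 11 + 9 + 9 + 8 + 7 + 7 + 3 + 7 + 9 + 6 + 3 + 7 + 4 + 2 + 3 + 8 + 3 + 0 + 1 + 6 + 5 = 118

118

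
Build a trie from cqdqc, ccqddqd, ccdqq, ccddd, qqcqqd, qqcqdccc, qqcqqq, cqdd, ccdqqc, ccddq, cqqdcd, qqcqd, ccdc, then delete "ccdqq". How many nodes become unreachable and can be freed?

A node on "ccdqq"'s path can go only if nothing else ends at it or branches off below it.
Every node on "ccdqq" is still needed (e.g. by "ccdqqc"), so nothing is freed.
Nodes removed: 0

0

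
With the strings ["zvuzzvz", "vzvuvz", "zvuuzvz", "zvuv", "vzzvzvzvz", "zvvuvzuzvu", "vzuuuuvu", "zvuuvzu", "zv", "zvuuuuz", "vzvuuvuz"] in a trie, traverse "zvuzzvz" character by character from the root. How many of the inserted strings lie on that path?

2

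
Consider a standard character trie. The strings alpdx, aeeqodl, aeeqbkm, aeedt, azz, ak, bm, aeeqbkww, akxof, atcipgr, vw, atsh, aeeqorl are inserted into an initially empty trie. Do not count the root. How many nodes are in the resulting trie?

For each word, the new-node count is its length minus the longest prefix already in the trie:
  "alpdx" → 5 new (a, l, p, d, x)
  "aeeqodl" → prefix "a" already present; 6 new (e, e, q, o, d, l)
  "aeeqbkm" → prefix "aeeq" already present; 3 new (b, k, m)
  "aeedt" → prefix "aee" already present; 2 new (d, t)
  "azz" → prefix "a" already present; 2 new (z, z)
  "ak" → prefix "a" already present; 1 new (k)
  "bm" → 2 new (b, m)
  "aeeqbkww" → prefix "aeeqbk" already present; 2 new (w, w)
  "akxof" → prefix "ak" already present; 3 new (x, o, f)
  "atcipgr" → prefix "a" already present; 6 new (t, c, i, p, g, r)
  "vw" → 2 new (v, w)
  "atsh" → prefix "at" already present; 2 new (s, h)
  "aeeqorl" → prefix "aeeqo" already present; 2 new (r, l)
Total nodes = 5 + 6 + 3 + 2 + 2 + 1 + 2 + 2 + 3 + 6 + 2 + 2 + 2 = 38

38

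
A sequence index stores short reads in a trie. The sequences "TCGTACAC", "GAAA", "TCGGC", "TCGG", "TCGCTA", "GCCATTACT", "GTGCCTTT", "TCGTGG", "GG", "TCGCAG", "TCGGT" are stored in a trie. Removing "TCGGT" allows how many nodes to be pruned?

1

A node on "TCGGT"'s path can go only if nothing else ends at it or branches off below it.
The suffix "T" (1 node) is used only by "TCGGT"; the node for "TCGG" still has the child "C", so pruning stops there.
Nodes removed: 1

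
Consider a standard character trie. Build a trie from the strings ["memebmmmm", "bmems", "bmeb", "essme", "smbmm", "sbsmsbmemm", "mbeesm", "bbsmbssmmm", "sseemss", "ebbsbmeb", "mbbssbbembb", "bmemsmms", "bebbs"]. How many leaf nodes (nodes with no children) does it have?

Leaves are exactly the stored words that no other stored word extends.
Those words: "bbsmbssmmm", "bebbs", "bmeb", "bmemsmms", "ebbsbmeb", "essme", "mbbssbbembb", "mbeesm", "memebmmmm", "sbsmsbmemm", "smbmm", "sseemss"
Leaf count: 12

12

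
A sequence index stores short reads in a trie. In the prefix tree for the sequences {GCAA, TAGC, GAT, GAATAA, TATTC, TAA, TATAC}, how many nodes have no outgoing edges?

Leaves are exactly the stored words that no other stored word extends.
Those words: "GAATAA", "GAT", "GCAA", "TAA", "TAGC", "TATAC", "TATTC"
Leaf count: 7

7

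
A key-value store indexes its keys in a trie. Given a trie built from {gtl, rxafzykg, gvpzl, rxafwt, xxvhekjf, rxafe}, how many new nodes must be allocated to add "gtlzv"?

2

Walking "gtlzv" from the root, the first 3 characters ("gtl") follow existing edges; "z" is the first miss.
So 5 − 3 = 2 new nodes.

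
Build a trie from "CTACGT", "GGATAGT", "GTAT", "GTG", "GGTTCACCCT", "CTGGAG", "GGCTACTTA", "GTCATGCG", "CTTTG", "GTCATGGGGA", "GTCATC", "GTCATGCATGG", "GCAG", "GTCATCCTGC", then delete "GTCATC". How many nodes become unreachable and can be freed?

After clearing the end-marker at "GTCATC", prune upward until reaching a node still needed by another word.
Every node on "GTCATC" is still needed (e.g. by "GTCATCCTGC"), so nothing is freed.
Nodes removed: 0

0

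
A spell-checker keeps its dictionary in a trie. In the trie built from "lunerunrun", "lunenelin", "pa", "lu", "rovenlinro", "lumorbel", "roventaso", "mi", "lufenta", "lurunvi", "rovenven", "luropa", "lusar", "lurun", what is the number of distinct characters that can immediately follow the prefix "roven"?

3

Follow the path "roven" to its node, then look at its outgoing edges.
Distinct next characters after "roven": l, t, v.
That node has 3 child edges.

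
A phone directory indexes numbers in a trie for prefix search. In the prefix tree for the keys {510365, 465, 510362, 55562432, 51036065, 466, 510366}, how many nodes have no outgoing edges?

A leaf is a node with no children — equivalently, the end of a word that is not a proper prefix of any other stored word.
Those words: "465", "466", "51036065", "510362", "510365", "510366", "55562432"
Leaf count: 7

7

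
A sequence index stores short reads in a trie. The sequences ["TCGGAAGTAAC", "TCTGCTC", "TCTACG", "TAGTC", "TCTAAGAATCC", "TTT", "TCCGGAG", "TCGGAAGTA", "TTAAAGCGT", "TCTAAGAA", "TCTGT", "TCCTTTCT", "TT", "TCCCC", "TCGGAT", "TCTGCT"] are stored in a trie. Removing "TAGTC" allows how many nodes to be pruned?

4

Walk "TAGTC" from the leaf back toward the root, removing each node that no remaining word uses.
The suffix "AGTC" (4 nodes) is used only by "TAGTC"; the node for "T" still has the child "C", so pruning stops there.
Nodes removed: 4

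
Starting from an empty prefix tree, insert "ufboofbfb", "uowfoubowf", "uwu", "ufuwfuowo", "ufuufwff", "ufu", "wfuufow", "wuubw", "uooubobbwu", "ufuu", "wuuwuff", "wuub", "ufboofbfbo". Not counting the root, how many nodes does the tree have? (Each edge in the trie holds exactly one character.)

56

Trace insertions, counting only characters that open a new branch:
  "ufboofbfb" → 9 new (u, f, b, o, o, f, b, f, b)
  "uowfoubowf" → prefix "u" already present; 9 new (o, w, f, o, u, b, o, w, f)
  "uwu" → prefix "u" already present; 2 new (w, u)
  "ufuwfuowo" → prefix "uf" already present; 7 new (u, w, f, u, o, w, o)
  "ufuufwff" → prefix "ufu" already present; 5 new (u, f, w, f, f)
  "ufu" → prefix "ufu" already present; 0 new (none)
  "wfuufow" → 7 new (w, f, u, u, f, o, w)
  "wuubw" → prefix "w" already present; 4 new (u, u, b, w)
  "uooubobbwu" → prefix "uo" already present; 8 new (o, u, b, o, b, b, w, u)
  "ufuu" → prefix "ufuu" already present; 0 new (none)
  "wuuwuff" → prefix "wuu" already present; 4 new (w, u, f, f)
  "wuub" → prefix "wuub" already present; 0 new (none)
  "ufboofbfbo" → prefix "ufboofbfb" already present; 1 new (o)
Total nodes = 9 + 9 + 2 + 7 + 5 + 0 + 7 + 4 + 8 + 0 + 4 + 0 + 1 = 56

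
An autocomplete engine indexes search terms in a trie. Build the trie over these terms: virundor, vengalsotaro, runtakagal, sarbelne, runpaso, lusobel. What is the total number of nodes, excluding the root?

48

Trace insertions, counting only characters that open a new branch:
  "virundor" → 8 new (v, i, r, u, n, d, o, r)
  "vengalsotaro" → prefix "v" already present; 11 new (e, n, g, a, l, s, o, t, a, r, o)
  "runtakagal" → 10 new (r, u, n, t, a, k, a, g, a, l)
  "sarbelne" → 8 new (s, a, r, b, e, l, n, e)
  "runpaso" → prefix "run" already present; 4 new (p, a, s, o)
  "lusobel" → 7 new (l, u, s, o, b, e, l)
Total nodes = 8 + 11 + 10 + 8 + 4 + 7 = 48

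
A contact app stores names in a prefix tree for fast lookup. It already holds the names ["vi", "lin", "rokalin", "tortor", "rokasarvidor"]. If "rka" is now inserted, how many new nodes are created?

2

Walking "rka" from the root, the first 1 characters ("r") follow existing edges; "k" is the first miss.
Each of the 2 remaining characters creates one node.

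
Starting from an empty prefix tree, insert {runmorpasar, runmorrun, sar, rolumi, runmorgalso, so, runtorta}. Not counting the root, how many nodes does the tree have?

33

Trie structure (* marks end of a word):
(root)
├─ r
│  ├─ o
│  │  └─ l
│  │     └─ u
│  │        └─ m
│  │           └─ i *
│  └─ u
│     └─ n
│        ├─ m
│        │  └─ o
│        │     └─ r
│        │        ├─ g
│        │        │  └─ a
│        │        │     └─ l
│        │        │        └─ s
│        │        │           └─ o *
│        │        ├─ p
│        │        │  └─ a
│        │        │     └─ s
│        │        │        └─ a
│        │        │           └─ r *
│        │        └─ r
│        │           └─ u
│        │              └─ n *
│        └─ t
│           └─ o
│              └─ r
│                 └─ t
│                    └─ a *
└─ s
   ├─ a
   │  └─ r *
   └─ o *
Counting every labelled node above: 33.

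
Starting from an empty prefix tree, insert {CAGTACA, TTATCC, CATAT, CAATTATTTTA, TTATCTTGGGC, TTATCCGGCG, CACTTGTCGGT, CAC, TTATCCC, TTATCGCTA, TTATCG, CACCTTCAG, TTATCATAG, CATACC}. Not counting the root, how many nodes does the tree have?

Count nodes per top-level branch (shared prefixes stored once):
  'C'-branch (CAATTATTTTA, CAC, CACCTTCAG, CACTTGTCGGT, CAGTACA, CATACC, CATAT): 36 nodes
  'T'-branch (TTATCATAG, TTATCC, TTATCCC, TTATCCGGCG, TTATCG, TTATCGCTA, TTATCTTGGGC): 25 nodes
Sum: 61

61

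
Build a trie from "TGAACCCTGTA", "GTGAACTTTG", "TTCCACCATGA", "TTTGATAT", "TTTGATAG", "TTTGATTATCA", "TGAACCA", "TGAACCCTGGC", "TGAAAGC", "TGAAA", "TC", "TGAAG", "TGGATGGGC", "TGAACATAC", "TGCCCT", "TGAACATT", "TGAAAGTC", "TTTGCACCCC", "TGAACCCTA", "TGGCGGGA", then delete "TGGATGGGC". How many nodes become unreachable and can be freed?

After clearing the end-marker at "TGGATGGGC", prune upward until reaching a node still needed by another word.
The suffix "ATGGGC" (6 nodes) is used only by "TGGATGGGC"; the node for "TGG" still has the child "C", so pruning stops there.
Nodes removed: 6

6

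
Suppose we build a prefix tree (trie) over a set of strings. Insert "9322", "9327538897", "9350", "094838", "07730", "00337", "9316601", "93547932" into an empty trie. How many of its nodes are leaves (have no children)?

Leaves are exactly the stored words that no other stored word extends.
Those words: "00337", "07730", "094838", "9316601", "9322", "9327538897", "9350", "93547932"
Leaf count: 8

8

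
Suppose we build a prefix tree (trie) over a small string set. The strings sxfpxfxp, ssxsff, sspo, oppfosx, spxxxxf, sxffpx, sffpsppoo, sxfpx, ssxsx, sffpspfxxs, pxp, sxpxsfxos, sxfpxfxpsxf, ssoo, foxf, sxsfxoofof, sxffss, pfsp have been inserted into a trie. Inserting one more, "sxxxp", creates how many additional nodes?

3

"sx" is already a path in the trie; the remaining "xxp" must be added.
New nodes needed: |"sxxxp"| − 2 = 5 − 2 = 3.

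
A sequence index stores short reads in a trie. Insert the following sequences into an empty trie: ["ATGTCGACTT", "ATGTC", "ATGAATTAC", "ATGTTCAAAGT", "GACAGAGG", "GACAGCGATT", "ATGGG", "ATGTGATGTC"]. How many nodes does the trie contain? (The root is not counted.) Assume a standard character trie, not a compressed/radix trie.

For each word, the new-node count is its length minus the longest prefix already in the trie:
  "ATGTCGACTT" → 10 new (A, T, G, T, C, G, A, C, T, T)
  "ATGTC" → prefix "ATGTC" already present; 0 new (none)
  "ATGAATTAC" → prefix "ATG" already present; 6 new (A, A, T, T, A, C)
  "ATGTTCAAAGT" → prefix "ATGT" already present; 7 new (T, C, A, A, A, G, T)
  "GACAGAGG" → 8 new (G, A, C, A, G, A, G, G)
  "GACAGCGATT" → prefix "GACAG" already present; 5 new (C, G, A, T, T)
  "ATGGG" → prefix "ATG" already present; 2 new (G, G)
  "ATGTGATGTC" → prefix "ATGT" already present; 6 new (G, A, T, G, T, C)
Total nodes = 10 + 0 + 6 + 7 + 8 + 5 + 2 + 6 = 44

44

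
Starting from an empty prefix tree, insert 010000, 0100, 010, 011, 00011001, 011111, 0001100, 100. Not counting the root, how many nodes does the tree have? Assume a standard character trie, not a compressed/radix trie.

Count nodes per top-level branch (shared prefixes stored once):
  '0'-branch (0001100, 00011001, 010, 0100, 010000, 011, 011111): 17 nodes
  '1'-branch (100): 3 nodes
Sum: 20

20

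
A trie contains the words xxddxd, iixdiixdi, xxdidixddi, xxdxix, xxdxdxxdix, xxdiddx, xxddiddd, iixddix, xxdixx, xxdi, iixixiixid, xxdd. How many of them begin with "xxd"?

Filter for entries beginning with "xxd":
Words under "xxd": xxdd, xxddiddd, xxddxd, xxdi, xxdiddx, xxdidixddi, xxdixx, xxdxdxxdix, xxdxix
Count: 9

9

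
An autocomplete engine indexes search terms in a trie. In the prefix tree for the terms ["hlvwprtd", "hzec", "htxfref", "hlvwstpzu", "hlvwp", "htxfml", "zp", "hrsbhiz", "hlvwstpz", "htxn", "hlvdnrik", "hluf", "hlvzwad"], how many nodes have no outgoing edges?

Leaves are exactly the stored words that no other stored word extends.
Those words: "hluf", "hlvdnrik", "hlvwprtd", "hlvwstpzu", "hlvzwad", "hrsbhiz", "htxfml", "htxfref", "htxn", "hzec", "zp"
Leaf count: 11

11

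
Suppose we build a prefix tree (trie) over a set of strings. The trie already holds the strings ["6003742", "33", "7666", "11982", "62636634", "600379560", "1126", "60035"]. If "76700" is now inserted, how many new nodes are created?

The longest prefix of "76700" already in the trie is "76" (length 2).
So 5 − 2 = 3 new nodes.

3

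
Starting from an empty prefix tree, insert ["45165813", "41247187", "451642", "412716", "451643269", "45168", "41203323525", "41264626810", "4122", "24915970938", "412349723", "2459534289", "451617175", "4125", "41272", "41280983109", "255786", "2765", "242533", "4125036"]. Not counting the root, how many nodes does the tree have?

For each word, the new-node count is its length minus the longest prefix already in the trie:
  "45165813" → 8 new (4, 5, 1, 6, 5, 8, 1, 3)
  "41247187" → prefix "4" already present; 7 new (1, 2, 4, 7, 1, 8, 7)
  "451642" → prefix "4516" already present; 2 new (4, 2)
  "412716" → prefix "412" already present; 3 new (7, 1, 6)
  "451643269" → prefix "45164" already present; 4 new (3, 2, 6, 9)
  "45168" → prefix "4516" already present; 1 new (8)
  "41203323525" → prefix "412" already present; 8 new (0, 3, 3, 2, 3, 5, 2, 5)
  "41264626810" → prefix "412" already present; 8 new (6, 4, 6, 2, 6, 8, 1, 0)
  "4122" → prefix "412" already present; 1 new (2)
  "24915970938" → 11 new (2, 4, 9, 1, 5, 9, 7, 0, 9, 3, 8)
  "412349723" → prefix "412" already present; 6 new (3, 4, 9, 7, 2, 3)
  "2459534289" → prefix "24" already present; 8 new (5, 9, 5, 3, 4, 2, 8, 9)
  "451617175" → prefix "4516" already present; 5 new (1, 7, 1, 7, 5)
  "4125" → prefix "412" already present; 1 new (5)
  "41272" → prefix "4127" already present; 1 new (2)
  "41280983109" → prefix "412" already present; 8 new (8, 0, 9, 8, 3, 1, 0, 9)
  "255786" → prefix "2" already present; 5 new (5, 5, 7, 8, 6)
  "2765" → prefix "2" already present; 3 new (7, 6, 5)
  "242533" → prefix "24" already present; 4 new (2, 5, 3, 3)
  "4125036" → prefix "4125" already present; 3 new (0, 3, 6)
Total nodes = 8 + 7 + 2 + 3 + 4 + 1 + 8 + 8 + 1 + 11 + 6 + 8 + 5 + 1 + 1 + 8 + 5 + 3 + 4 + 3 = 97

97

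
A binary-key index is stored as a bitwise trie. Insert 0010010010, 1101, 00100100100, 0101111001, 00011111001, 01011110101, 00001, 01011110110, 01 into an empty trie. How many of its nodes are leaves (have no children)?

Leaves are exactly the stored words that no other stored word extends.
Those words: "00001", "00011111001", "00100100100", "0101111001", "01011110101", "01011110110", "1101"
Leaf count: 7

7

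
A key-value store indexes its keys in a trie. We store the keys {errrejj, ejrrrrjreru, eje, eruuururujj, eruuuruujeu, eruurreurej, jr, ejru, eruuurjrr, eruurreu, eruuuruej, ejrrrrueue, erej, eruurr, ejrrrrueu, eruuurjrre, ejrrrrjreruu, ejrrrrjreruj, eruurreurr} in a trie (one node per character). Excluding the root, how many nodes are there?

56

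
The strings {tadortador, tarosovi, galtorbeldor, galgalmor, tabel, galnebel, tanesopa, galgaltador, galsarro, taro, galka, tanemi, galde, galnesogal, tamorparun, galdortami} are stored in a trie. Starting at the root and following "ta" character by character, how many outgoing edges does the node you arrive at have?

5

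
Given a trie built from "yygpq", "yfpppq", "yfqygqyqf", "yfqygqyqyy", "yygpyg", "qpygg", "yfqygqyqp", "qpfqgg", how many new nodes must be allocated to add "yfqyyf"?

2

"yfqy" is already a path in the trie; the remaining "yf" must be added.
So 6 − 4 = 2 new nodes.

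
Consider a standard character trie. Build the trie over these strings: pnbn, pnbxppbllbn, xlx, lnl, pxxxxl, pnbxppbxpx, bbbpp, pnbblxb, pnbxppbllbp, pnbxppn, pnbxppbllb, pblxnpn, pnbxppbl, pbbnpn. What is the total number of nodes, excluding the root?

Trace insertions, counting only characters that open a new branch:
  "pnbn" → 4 new (p, n, b, n)
  "pnbxppbllbn" → prefix "pnb" already present; 8 new (x, p, p, b, l, l, b, n)
  "xlx" → 3 new (x, l, x)
  "lnl" → 3 new (l, n, l)
  "pxxxxl" → prefix "p" already present; 5 new (x, x, x, x, l)
  "pnbxppbxpx" → prefix "pnbxppb" already present; 3 new (x, p, x)
  "bbbpp" → 5 new (b, b, b, p, p)
  "pnbblxb" → prefix "pnb" already present; 4 new (b, l, x, b)
  "pnbxppbllbp" → prefix "pnbxppbllb" already present; 1 new (p)
  "pnbxppn" → prefix "pnbxpp" already present; 1 new (n)
  "pnbxppbllb" → prefix "pnbxppbllb" already present; 0 new (none)
  "pblxnpn" → prefix "p" already present; 6 new (b, l, x, n, p, n)
  "pnbxppbl" → prefix "pnbxppbl" already present; 0 new (none)
  "pbbnpn" → prefix "pb" already present; 4 new (b, n, p, n)
Total nodes = 4 + 8 + 3 + 3 + 5 + 3 + 5 + 4 + 1 + 1 + 0 + 6 + 0 + 4 = 47

47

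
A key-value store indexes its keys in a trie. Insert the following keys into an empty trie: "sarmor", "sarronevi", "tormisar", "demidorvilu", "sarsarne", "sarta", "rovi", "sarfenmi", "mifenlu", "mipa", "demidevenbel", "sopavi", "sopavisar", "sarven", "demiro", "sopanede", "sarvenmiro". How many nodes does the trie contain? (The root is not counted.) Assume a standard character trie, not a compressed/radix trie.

Trace insertions, counting only characters that open a new branch:
  "sarmor" → 6 new (s, a, r, m, o, r)
  "sarronevi" → prefix "sar" already present; 6 new (r, o, n, e, v, i)
  "tormisar" → 8 new (t, o, r, m, i, s, a, r)
  "demidorvilu" → 11 new (d, e, m, i, d, o, r, v, i, l, u)
  "sarsarne" → prefix "sar" already present; 5 new (s, a, r, n, e)
  "sarta" → prefix "sar" already present; 2 new (t, a)
  "rovi" → 4 new (r, o, v, i)
  "sarfenmi" → prefix "sar" already present; 5 new (f, e, n, m, i)
  "mifenlu" → 7 new (m, i, f, e, n, l, u)
  "mipa" → prefix "mi" already present; 2 new (p, a)
  "demidevenbel" → prefix "demid" already present; 7 new (e, v, e, n, b, e, l)
  "sopavi" → prefix "s" already present; 5 new (o, p, a, v, i)
  "sopavisar" → prefix "sopavi" already present; 3 new (s, a, r)
  "sarven" → prefix "sar" already present; 3 new (v, e, n)
  "demiro" → prefix "demi" already present; 2 new (r, o)
  "sopanede" → prefix "sopa" already present; 4 new (n, e, d, e)
  "sarvenmiro" → prefix "sarven" already present; 4 new (m, i, r, o)
Total nodes = 6 + 6 + 8 + 11 + 5 + 2 + 4 + 5 + 7 + 2 + 7 + 5 + 3 + 3 + 2 + 4 + 4 = 84

84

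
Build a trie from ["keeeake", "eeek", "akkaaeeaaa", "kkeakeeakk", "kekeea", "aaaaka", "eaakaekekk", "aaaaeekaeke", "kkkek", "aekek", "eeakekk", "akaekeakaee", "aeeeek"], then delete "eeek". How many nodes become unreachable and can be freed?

Walk "eeek" from the leaf back toward the root, removing each node that no remaining word uses.
The suffix "ek" (2 nodes) is used only by "eeek"; the node for "ee" still has the child "a", so pruning stops there.
Nodes removed: 2

2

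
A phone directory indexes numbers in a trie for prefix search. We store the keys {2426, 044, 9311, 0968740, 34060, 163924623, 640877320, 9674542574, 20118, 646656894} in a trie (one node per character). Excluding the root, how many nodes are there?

Trace insertions, counting only characters that open a new branch:
  "2426" → 4 new (2, 4, 2, 6)
  "044" → 3 new (0, 4, 4)
  "9311" → 4 new (9, 3, 1, 1)
  "0968740" → prefix "0" already present; 6 new (9, 6, 8, 7, 4, 0)
  "34060" → 5 new (3, 4, 0, 6, 0)
  "163924623" → 9 new (1, 6, 3, 9, 2, 4, 6, 2, 3)
  "640877320" → 9 new (6, 4, 0, 8, 7, 7, 3, 2, 0)
  "9674542574" → prefix "9" already present; 9 new (6, 7, 4, 5, 4, 2, 5, 7, 4)
  "20118" → prefix "2" already present; 4 new (0, 1, 1, 8)
  "646656894" → prefix "64" already present; 7 new (6, 6, 5, 6, 8, 9, 4)
Total nodes = 4 + 3 + 4 + 6 + 5 + 9 + 9 + 9 + 4 + 7 = 60

60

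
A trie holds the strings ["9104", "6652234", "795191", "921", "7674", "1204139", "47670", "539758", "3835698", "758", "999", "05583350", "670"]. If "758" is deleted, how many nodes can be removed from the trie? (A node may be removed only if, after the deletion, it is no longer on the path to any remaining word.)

2

Walk "758" from the leaf back toward the root, removing each node that no remaining word uses.
The suffix "58" (2 nodes) is used only by "758"; the node for "7" still has the child "9", so pruning stops there.
Nodes removed: 2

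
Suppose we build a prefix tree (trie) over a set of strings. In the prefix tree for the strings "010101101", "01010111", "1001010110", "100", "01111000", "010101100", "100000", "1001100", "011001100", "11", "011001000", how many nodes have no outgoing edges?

10

A leaf is a node with no children — equivalently, the end of a word that is not a proper prefix of any other stored word.
Those words: "010101100", "010101101", "01010111", "011001000", "011001100", "01111000", "100000", "1001010110", "1001100", "11"
Leaf count: 10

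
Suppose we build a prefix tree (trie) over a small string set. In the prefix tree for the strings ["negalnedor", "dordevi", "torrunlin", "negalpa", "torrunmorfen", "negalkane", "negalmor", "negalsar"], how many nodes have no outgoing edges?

8

A leaf is a node with no children — equivalently, the end of a word that is not a proper prefix of any other stored word.
Those words: "dordevi", "negalkane", "negalmor", "negalnedor", "negalpa", "negalsar", "torrunlin", "torrunmorfen"
Leaf count: 8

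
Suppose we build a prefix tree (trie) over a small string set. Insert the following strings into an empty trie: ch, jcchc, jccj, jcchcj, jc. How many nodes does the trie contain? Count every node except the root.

9

Count nodes per top-level branch (shared prefixes stored once):
  'c'-branch (ch): 2 nodes
  'j'-branch (jc, jcchc, jcchcj, jccj): 7 nodes
Sum: 9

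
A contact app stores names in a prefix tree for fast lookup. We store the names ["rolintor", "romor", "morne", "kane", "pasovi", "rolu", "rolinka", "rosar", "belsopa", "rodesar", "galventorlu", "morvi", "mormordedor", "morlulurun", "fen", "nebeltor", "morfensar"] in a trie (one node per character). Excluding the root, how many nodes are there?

89

Insert word by word; a character creates a node only if that edge doesn't already exist:
  "rolintor" → 8 new (r, o, l, i, n, t, o, r)
  "romor" → prefix "ro" already present; 3 new (m, o, r)
  "morne" → 5 new (m, o, r, n, e)
  "kane" → 4 new (k, a, n, e)
  "pasovi" → 6 new (p, a, s, o, v, i)
  "rolu" → prefix "rol" already present; 1 new (u)
  "rolinka" → prefix "rolin" already present; 2 new (k, a)
  "rosar" → prefix "ro" already present; 3 new (s, a, r)
  "belsopa" → 7 new (b, e, l, s, o, p, a)
  "rodesar" → prefix "ro" already present; 5 new (d, e, s, a, r)
  "galventorlu" → 11 new (g, a, l, v, e, n, t, o, r, l, u)
  "morvi" → prefix "mor" already present; 2 new (v, i)
  "mormordedor" → prefix "mor" already present; 8 new (m, o, r, d, e, d, o, r)
  "morlulurun" → prefix "mor" already present; 7 new (l, u, l, u, r, u, n)
  "fen" → 3 new (f, e, n)
  "nebeltor" → 8 new (n, e, b, e, l, t, o, r)
  "morfensar" → prefix "mor" already present; 6 new (f, e, n, s, a, r)
Total nodes = 8 + 3 + 5 + 4 + 6 + 1 + 2 + 3 + 7 + 5 + 11 + 2 + 8 + 7 + 3 + 8 + 6 = 89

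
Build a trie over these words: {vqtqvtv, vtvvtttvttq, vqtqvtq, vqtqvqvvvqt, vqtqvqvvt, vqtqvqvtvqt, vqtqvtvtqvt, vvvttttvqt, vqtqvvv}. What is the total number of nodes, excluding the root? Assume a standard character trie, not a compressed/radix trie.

Insert word by word; a character creates a node only if that edge doesn't already exist:
  "vqtqvtv" → 7 new (v, q, t, q, v, t, v)
  "vtvvtttvttq" → prefix "v" already present; 10 new (t, v, v, t, t, t, v, t, t, q)
  "vqtqvtq" → prefix "vqtqvt" already present; 1 new (q)
  "vqtqvqvvvqt" → prefix "vqtqv" already present; 6 new (q, v, v, v, q, t)
  "vqtqvqvvt" → prefix "vqtqvqvv" already present; 1 new (t)
  "vqtqvqvtvqt" → prefix "vqtqvqv" already present; 4 new (t, v, q, t)
  "vqtqvtvtqvt" → prefix "vqtqvtv" already present; 4 new (t, q, v, t)
  "vvvttttvqt" → prefix "v" already present; 9 new (v, v, t, t, t, t, v, q, t)
  "vqtqvvv" → prefix "vqtqv" already present; 2 new (v, v)
Total nodes = 7 + 10 + 1 + 6 + 1 + 4 + 4 + 9 + 2 = 44

44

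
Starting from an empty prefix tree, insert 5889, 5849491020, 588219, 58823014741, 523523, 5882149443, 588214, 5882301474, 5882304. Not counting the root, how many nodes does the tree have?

33

Insert word by word; a character creates a node only if that edge doesn't already exist:
  "5889" → 4 new (5, 8, 8, 9)
  "5849491020" → prefix "58" already present; 8 new (4, 9, 4, 9, 1, 0, 2, 0)
  "588219" → prefix "588" already present; 3 new (2, 1, 9)
  "58823014741" → prefix "5882" already present; 7 new (3, 0, 1, 4, 7, 4, 1)
  "523523" → prefix "5" already present; 5 new (2, 3, 5, 2, 3)
  "5882149443" → prefix "58821" already present; 5 new (4, 9, 4, 4, 3)
  "588214" → prefix "588214" already present; 0 new (none)
  "5882301474" → prefix "5882301474" already present; 0 new (none)
  "5882304" → prefix "588230" already present; 1 new (4)
Total nodes = 4 + 8 + 3 + 7 + 5 + 5 + 0 + 0 + 1 = 33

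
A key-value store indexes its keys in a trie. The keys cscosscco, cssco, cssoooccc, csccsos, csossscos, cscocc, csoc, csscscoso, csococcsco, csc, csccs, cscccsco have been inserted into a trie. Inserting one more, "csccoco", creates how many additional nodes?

3

Walking "csccoco" from the root, the first 4 characters ("cscc") follow existing edges; "o" is the first miss.
So 7 − 4 = 3 new nodes.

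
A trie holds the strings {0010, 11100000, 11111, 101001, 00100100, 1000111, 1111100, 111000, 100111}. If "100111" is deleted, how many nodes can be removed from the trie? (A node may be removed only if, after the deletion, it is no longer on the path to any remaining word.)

3

A node on "100111"'s path can go only if nothing else ends at it or branches off below it.
The suffix "111" (3 nodes) is used only by "100111"; the node for "100" still has the child "0", so pruning stops there.
Nodes removed: 3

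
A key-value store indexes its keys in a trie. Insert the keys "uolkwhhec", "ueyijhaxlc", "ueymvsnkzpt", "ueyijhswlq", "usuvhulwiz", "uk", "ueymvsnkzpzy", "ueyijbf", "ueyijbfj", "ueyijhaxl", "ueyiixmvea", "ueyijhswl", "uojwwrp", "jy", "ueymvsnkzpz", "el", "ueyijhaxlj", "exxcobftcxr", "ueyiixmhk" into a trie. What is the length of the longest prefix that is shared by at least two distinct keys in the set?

11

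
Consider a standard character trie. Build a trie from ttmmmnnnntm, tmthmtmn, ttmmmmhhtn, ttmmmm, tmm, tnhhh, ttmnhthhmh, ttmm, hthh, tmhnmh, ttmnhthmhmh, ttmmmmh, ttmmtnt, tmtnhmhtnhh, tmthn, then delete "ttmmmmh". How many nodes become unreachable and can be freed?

A node on "ttmmmmh"'s path can go only if nothing else ends at it or branches off below it.
Every node on "ttmmmmh" is still needed (e.g. by "ttmmmmhhtn"), so nothing is freed.
Nodes removed: 0

0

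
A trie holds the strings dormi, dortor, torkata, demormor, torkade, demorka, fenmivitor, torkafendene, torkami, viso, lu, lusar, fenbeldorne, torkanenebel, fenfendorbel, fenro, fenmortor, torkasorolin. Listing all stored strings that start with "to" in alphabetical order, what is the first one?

Words with prefix "to", in lexicographic order: "torkade", "torkafendene", "torkami", "torkanenebel", "torkasorolin", "torkata"
The 1st is torkade.

torkade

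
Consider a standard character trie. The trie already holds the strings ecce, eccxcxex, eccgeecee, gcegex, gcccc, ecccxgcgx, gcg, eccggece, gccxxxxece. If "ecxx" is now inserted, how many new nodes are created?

2

Walking "ecxx" from the root, the first 2 characters ("ec") follow existing edges; "x" is the first miss.
Each of the 2 remaining characters creates one node.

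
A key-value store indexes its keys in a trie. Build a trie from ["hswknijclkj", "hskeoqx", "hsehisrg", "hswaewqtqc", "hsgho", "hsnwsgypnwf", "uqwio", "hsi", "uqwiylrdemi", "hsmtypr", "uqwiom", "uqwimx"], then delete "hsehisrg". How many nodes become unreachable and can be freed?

After clearing the end-marker at "hsehisrg", prune upward until reaching a node still needed by another word.
The suffix "ehisrg" (6 nodes) is used only by "hsehisrg"; the node for "hs" still has the child "w", so pruning stops there.
Nodes removed: 6

6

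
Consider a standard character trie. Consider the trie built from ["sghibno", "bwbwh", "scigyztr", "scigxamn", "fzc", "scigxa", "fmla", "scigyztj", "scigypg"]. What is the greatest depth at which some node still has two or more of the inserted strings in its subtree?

7

The deepest shared node is where two words last agree before diverging.
"scigyztj" and "scigyztr" agree on "scigyzt" (7 characters) before diverging; nothing deeper is shared.
Longest shared-prefix length: 7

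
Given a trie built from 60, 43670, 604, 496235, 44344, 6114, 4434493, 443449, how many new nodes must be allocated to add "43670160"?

3

Walking "43670160" from the root, the first 5 characters ("43670") follow existing edges; "1" is the first miss.
New nodes needed: |"43670160"| − 5 = 8 − 5 = 3.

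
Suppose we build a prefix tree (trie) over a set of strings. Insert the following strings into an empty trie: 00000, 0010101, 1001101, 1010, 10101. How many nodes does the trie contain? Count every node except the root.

20

Count nodes per top-level branch (shared prefixes stored once):
  '0'-branch (00000, 0010101): 10 nodes
  '1'-branch (1001101, 1010, 10101): 10 nodes
Sum: 20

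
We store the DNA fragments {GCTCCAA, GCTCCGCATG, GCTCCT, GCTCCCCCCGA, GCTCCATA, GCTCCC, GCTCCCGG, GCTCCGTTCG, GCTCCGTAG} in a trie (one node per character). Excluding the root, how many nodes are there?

For each word, the new-node count is its length minus the longest prefix already in the trie:
  "GCTCCAA" → 7 new (G, C, T, C, C, A, A)
  "GCTCCGCATG" → prefix "GCTCC" already present; 5 new (G, C, A, T, G)
  "GCTCCT" → prefix "GCTCC" already present; 1 new (T)
  "GCTCCCCCCGA" → prefix "GCTCC" already present; 6 new (C, C, C, C, G, A)
  "GCTCCATA" → prefix "GCTCCA" already present; 2 new (T, A)
  "GCTCCC" → prefix "GCTCCC" already present; 0 new (none)
  "GCTCCCGG" → prefix "GCTCCC" already present; 2 new (G, G)
  "GCTCCGTTCG" → prefix "GCTCCG" already present; 4 new (T, T, C, G)
  "GCTCCGTAG" → prefix "GCTCCGT" already present; 2 new (A, G)
Total nodes = 7 + 5 + 1 + 6 + 2 + 0 + 2 + 4 + 2 = 29

29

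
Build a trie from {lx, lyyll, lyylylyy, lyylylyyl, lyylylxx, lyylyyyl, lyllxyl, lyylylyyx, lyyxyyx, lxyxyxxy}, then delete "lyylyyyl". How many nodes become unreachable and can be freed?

A node on "lyylyyyl"'s path can go only if nothing else ends at it or branches off below it.
The suffix "yyl" (3 nodes) is used only by "lyylyyyl"; the node for "lyyly" still has the child "l", so pruning stops there.
Nodes removed: 3

3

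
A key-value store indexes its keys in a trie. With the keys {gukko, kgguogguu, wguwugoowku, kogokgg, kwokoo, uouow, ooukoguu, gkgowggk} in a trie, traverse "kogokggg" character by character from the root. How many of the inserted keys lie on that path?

Walk "kogokggg" from the root; an end-of-word marker is hit whenever a stored word is a prefix of "kogokggg".
Prefixes of the query that are stored words: "kogokgg"
Count: 1

1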